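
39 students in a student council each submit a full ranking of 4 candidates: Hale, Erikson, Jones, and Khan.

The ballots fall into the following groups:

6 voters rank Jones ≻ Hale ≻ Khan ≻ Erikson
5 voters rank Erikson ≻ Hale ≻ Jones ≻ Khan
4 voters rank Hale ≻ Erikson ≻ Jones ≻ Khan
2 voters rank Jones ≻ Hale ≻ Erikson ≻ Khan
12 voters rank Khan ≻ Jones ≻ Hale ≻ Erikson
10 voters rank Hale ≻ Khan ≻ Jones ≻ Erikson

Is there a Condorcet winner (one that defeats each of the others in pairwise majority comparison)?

No

Head-to-head results (39 voters total):
Hale vs Erikson: Hale wins 34–5.
Hale vs Jones: Jones wins 20–19.
Hale vs Khan: Hale wins 27–12.
Erikson vs Jones: Jones wins 30–9.
Erikson vs Khan: Khan wins 28–11.
Jones vs Khan: Khan wins 22–17.
No candidate beats all others: Hale beats Khan beats Jones beats Hale, a majority cycle.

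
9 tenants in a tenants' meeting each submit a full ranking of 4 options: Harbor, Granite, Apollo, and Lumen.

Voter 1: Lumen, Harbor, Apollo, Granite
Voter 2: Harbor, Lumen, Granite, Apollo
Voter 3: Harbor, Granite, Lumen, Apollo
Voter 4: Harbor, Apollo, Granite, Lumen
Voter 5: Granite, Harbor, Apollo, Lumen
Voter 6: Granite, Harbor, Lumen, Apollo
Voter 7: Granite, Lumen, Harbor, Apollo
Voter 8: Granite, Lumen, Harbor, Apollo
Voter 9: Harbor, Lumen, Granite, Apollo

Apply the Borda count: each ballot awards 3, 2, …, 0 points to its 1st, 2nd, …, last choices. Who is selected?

Harbor

Borda scores:
  Harbor: 2 + 3 + 3 + 3 + 2 + 2 + 1 + 1 + 3 = 20
  Granite: 0 + 1 + 2 + 1 + 3 + 3 + 3 + 3 + 1 = 17
  Apollo: 1 + 0 + 0 + 2 + 1 + 0 + 0 + 0 + 0 = 4
  Lumen: 3 + 2 + 1 + 0 + 0 + 1 + 2 + 2 + 2 = 13
Harbor has the highest total.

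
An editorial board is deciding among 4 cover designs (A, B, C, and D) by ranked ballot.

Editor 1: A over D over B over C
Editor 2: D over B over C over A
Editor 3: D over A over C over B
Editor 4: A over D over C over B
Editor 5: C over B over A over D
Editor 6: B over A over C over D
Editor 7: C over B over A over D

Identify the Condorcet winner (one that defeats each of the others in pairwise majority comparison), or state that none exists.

Head-to-head results (7 voters total):
A vs B: B wins 4–3.
A vs C: A wins 4–3.
A vs D: A wins 5–2.
B vs C: C wins 4–3.
B vs D: D wins 4–3.
C vs D: D wins 4–3.
No candidate beats all others: A beats C beats B beats A, a majority cycle.

None — there is no Condorcet winner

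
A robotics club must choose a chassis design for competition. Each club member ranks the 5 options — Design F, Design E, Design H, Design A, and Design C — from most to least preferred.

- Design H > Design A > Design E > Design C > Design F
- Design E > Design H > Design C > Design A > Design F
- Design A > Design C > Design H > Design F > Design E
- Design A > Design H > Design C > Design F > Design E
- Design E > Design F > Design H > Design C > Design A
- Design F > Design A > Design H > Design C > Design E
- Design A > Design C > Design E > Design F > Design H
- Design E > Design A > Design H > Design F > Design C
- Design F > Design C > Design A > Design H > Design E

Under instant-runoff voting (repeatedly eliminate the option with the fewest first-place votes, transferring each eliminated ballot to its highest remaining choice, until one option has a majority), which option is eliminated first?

Design C

Round 1: Design E 3, Design A 3, Design F 2, Design H 1, Design C 0. Design C has the fewest and is eliminated.
Round 2: Design E 3, Design A 3, Design F 2, Design H 1. Design H has the fewest and is eliminated.
Round 3: Design A 4, Design E 3, Design F 2. Design F has the fewest and is eliminated.
Round 4: Design A 6, Design E 3. Design A has a majority.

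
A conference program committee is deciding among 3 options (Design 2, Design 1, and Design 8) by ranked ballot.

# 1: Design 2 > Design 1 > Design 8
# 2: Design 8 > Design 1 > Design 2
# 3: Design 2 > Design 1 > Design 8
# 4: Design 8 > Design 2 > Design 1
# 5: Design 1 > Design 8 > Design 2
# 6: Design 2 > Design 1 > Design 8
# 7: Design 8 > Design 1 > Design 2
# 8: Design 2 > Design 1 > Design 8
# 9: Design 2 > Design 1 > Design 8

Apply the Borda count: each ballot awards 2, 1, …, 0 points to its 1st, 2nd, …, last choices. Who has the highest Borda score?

Design 2

Borda scores:
  Design 2: 2 + 0 + 2 + 1 + 0 + 2 + 0 + 2 + 2 = 11
  Design 1: 1 + 1 + 1 + 0 + 2 + 1 + 1 + 1 + 1 = 9
  Design 8: 0 + 2 + 0 + 2 + 1 + 0 + 2 + 0 + 0 = 7
Design 2 has the highest total.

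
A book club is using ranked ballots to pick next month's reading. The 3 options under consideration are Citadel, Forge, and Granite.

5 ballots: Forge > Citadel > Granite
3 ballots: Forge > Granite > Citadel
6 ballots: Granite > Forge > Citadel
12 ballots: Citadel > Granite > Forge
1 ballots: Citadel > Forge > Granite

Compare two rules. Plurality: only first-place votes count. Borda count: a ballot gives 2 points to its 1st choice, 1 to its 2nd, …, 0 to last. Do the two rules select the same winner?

Yes

Plurality first-place counts: Citadel 13, Forge 8, Granite 6 → Citadel.
Borda totals: Citadel 31, Forge 23, Granite 27 → Citadel.
The two rules agree on Citadel.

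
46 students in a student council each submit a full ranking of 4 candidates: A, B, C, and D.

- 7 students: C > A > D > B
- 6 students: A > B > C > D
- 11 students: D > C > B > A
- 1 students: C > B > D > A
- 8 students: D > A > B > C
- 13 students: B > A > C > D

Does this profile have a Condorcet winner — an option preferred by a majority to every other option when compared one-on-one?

Head-to-head results (46 voters total):
A vs B: B wins 25–21.
A vs C: A wins 27–19.
A vs D: A wins 26–20.
B vs C: B wins 27–19.
B vs D: D wins 26–20.
C vs D: C wins 27–19.
No candidate beats all others: A beats D beats B beats A, a majority cycle.

No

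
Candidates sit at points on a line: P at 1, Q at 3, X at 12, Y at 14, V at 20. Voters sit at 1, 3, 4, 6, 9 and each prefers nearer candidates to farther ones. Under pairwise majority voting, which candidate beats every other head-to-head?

Q

With single-peaked preferences on a line, the Condorcet winner is the candidate closest to the median voter.
The median voter (position 4) is closest to Q at 3.
Check: Q vs Y — voters closer to Q: 4 of 5.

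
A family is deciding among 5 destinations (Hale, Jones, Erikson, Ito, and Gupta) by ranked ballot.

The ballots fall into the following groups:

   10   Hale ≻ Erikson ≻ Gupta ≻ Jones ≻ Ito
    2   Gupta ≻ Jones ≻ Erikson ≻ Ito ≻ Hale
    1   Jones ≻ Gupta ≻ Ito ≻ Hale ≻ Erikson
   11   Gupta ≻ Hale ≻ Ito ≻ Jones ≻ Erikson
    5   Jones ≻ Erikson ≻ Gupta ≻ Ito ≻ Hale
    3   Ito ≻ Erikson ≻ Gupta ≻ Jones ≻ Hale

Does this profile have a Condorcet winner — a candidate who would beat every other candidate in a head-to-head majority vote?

Head-to-head results (32 voters total):
Hale vs Jones: Hale wins 21–11.
Hale vs Erikson: Hale wins 22–10.
Hale vs Ito: Hale wins 21–11.
Hale vs Gupta: Gupta wins 22–10.
Jones vs Erikson: Jones wins 19–13.
Jones vs Ito: Jones wins 18–14.
Jones vs Gupta: Gupta wins 26–6.
Erikson vs Ito: Erikson wins 17–15.
Erikson vs Gupta: Erikson wins 18–14.
Ito vs Gupta: Gupta wins 29–3.
No candidate beats all others: Hale beats Erikson beats Gupta beats Hale, a majority cycle.

No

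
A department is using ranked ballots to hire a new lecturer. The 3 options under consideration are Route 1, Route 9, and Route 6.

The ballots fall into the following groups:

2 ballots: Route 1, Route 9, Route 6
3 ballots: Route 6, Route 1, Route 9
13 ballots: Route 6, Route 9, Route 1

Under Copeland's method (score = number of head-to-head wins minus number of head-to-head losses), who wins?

Route 6

Pairwise results:
  Route 1 vs Route 9: Route 9 wins 13–5.
  Route 1 vs Route 6: Route 6 wins 16–2.
  Route 9 vs Route 6: Route 6 wins 16–2.
Copeland scores (wins − losses):
  Route 1: 0 − 2 = -2
  Route 9: 1 − 1 = 0
  Route 6: 2 − 0 = 2
Route 6 has the best Copeland score.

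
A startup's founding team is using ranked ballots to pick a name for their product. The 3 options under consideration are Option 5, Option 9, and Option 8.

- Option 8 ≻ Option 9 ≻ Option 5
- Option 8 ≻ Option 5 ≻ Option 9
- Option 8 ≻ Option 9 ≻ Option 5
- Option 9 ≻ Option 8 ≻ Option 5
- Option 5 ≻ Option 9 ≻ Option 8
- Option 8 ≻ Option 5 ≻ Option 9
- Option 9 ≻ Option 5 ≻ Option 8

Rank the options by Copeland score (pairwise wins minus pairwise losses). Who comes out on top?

Pairwise results:
  Option 5 vs Option 9: Option 9 wins 4–3.
  Option 5 vs Option 8: Option 8 wins 5–2.
  Option 9 vs Option 8: Option 8 wins 4–3.
Copeland scores (wins − losses):
  Option 5: 0 − 2 = -2
  Option 9: 1 − 1 = 0
  Option 8: 2 − 0 = 2
Option 8 has the best Copeland score.

Option 8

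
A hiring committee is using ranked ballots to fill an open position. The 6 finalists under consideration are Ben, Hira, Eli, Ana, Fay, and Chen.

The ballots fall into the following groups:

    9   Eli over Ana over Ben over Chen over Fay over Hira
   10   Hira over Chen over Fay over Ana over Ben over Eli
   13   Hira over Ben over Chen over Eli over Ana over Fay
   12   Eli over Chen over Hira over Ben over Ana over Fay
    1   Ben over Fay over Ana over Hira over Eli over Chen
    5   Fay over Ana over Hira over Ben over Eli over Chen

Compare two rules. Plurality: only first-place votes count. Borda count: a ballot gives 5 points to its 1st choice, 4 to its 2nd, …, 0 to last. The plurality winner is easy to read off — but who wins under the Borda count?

Hira

Plurality first-place counts: Ben 1, Hira 23, Eli 21, Ana 0, Fay 5, Chen 0 → Hira.
Borda totals: Ben 128, Hira 168, Eli 137, Ana 104, Fay 68, Chen 145 → Hira.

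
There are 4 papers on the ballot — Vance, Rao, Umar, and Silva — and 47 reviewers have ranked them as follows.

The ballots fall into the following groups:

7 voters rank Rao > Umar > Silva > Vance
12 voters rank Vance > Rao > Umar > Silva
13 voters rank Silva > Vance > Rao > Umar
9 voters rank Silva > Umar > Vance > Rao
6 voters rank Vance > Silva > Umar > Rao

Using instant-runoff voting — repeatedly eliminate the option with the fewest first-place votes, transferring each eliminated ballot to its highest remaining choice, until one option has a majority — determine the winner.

Round 1: Silva 22, Vance 18, Rao 7, Umar 0. Umar has the fewest and is eliminated.
Round 2: Silva 22, Vance 18, Rao 7. Rao has the fewest and is eliminated.
Round 3: Silva 29, Vance 18. Silva has a majority.

Silva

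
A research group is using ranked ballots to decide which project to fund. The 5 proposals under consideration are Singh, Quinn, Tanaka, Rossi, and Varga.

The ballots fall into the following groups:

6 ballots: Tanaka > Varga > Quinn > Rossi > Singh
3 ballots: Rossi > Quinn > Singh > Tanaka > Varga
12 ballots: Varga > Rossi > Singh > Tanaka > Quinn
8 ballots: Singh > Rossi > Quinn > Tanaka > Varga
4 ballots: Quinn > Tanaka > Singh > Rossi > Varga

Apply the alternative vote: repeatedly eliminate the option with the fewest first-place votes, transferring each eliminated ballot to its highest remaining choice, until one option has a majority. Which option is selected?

Varga

Round 1: Varga 12, Singh 8, Tanaka 6, Quinn 4, Rossi 3. Rossi has the fewest and is eliminated.
Round 2: Varga 12, Singh 8, Quinn 7, Tanaka 6. Tanaka has the fewest and is eliminated.
Round 3: Varga 18, Singh 8, Quinn 7. Varga has a majority.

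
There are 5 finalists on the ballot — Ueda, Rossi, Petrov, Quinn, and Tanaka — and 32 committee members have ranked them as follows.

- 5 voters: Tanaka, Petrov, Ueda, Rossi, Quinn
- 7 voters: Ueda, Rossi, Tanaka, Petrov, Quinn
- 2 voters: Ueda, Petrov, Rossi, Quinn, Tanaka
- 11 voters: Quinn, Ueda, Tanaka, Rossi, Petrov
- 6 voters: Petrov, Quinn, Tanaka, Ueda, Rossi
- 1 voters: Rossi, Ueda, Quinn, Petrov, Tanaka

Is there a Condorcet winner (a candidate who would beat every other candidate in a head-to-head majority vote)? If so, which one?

Head-to-head results (32 voters total):
Ueda vs Rossi: Ueda wins 31–1.
Ueda vs Petrov: Ueda wins 21–11.
Ueda vs Quinn: Quinn wins 17–15.
Ueda vs Tanaka: Ueda wins 21–11.
Rossi vs Petrov: Rossi wins 19–13.
Rossi vs Quinn: Quinn wins 17–15.
Rossi vs Tanaka: Tanaka wins 22–10.
Petrov vs Quinn: Petrov wins 20–12.
Petrov vs Tanaka: Tanaka wins 23–9.
Quinn vs Tanaka: Quinn wins 20–12.
No candidate beats all others: Ueda beats Petrov beats Quinn beats Ueda, a majority cycle.

None — there is no Condorcet winner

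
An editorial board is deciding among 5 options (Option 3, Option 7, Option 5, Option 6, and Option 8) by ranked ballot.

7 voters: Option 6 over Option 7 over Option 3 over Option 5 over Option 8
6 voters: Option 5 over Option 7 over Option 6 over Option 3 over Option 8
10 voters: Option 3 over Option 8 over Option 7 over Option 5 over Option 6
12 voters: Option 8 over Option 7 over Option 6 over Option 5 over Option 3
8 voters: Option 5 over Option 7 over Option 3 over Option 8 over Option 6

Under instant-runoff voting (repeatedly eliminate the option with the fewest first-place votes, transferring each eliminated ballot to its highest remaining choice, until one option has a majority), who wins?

Option 5

Round 1: Option 5 14, Option 8 12, Option 3 10, Option 6 7, Option 7 0. Option 7 has the fewest and is eliminated.
Round 2: Option 5 14, Option 8 12, Option 3 10, Option 6 7. Option 6 has the fewest and is eliminated.
Round 3: Option 3 17, Option 5 14, Option 8 12. Option 8 has the fewest and is eliminated.
Round 4: Option 5 26, Option 3 17. Option 5 has a majority.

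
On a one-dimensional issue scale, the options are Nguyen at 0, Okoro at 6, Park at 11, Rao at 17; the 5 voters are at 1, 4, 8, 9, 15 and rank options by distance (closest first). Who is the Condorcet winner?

With single-peaked preferences on a line, the Condorcet winner is the candidate closest to the median voter.
The median voter (position 8) is closest to Okoro at 6.
Check: Okoro vs Nguyen — voters closer to Okoro: 4 of 5.

Okoro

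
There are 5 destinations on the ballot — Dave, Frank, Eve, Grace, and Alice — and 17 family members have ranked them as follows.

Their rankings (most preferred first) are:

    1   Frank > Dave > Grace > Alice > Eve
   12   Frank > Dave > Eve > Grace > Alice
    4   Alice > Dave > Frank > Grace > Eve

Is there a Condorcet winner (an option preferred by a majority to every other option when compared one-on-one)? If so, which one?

Frank

Head-to-head results (17 voters total):
Dave vs Frank: Frank wins 13–4.
Dave vs Eve: Dave wins 17–0.
Dave vs Grace: Dave wins 17–0.
Dave vs Alice: Dave wins 13–4.
Frank vs Eve: Frank wins 17–0.
Frank vs Grace: Frank wins 17–0.
Frank vs Alice: Frank wins 13–4.
Eve vs Grace: Eve wins 12–5.
Eve vs Alice: Eve wins 12–5.
Grace vs Alice: Grace wins 13–4.
Frank beats each rival — Dave (13–4), Eve (17–0), Grace (17–0), Alice (13–4) — so Frank is the Condorcet winner.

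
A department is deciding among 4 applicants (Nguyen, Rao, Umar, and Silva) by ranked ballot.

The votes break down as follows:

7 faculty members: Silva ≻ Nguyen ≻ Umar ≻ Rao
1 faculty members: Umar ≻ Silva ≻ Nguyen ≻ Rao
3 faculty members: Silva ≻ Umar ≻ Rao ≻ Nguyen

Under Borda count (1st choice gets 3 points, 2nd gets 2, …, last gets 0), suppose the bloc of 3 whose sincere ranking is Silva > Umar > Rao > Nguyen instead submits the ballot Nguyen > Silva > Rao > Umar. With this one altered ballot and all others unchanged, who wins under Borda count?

Silva

Borda totals with the altered ballot: Nguyen 24, Rao 3, Umar 10, Silva 29.
The winner is unchanged: still Silva.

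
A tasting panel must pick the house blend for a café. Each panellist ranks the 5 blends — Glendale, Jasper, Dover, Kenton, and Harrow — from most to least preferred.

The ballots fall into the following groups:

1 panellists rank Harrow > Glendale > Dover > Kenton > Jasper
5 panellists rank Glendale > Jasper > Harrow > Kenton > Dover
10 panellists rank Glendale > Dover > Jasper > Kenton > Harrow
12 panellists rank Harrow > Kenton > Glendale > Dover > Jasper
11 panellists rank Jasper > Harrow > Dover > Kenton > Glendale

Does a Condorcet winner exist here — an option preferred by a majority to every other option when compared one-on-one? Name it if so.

None — there is no Condorcet winner

Head-to-head results (39 voters total):
Glendale vs Jasper: Glendale wins 28–11.
Glendale vs Dover: Glendale wins 28–11.
Glendale vs Kenton: Kenton wins 23–16.
Glendale vs Harrow: Harrow wins 24–15.
Jasper vs Dover: Dover wins 23–16.
Jasper vs Kenton: Jasper wins 26–13.
Jasper vs Harrow: Jasper wins 26–13.
Dover vs Kenton: Dover wins 22–17.
Dover vs Harrow: Harrow wins 29–10.
Kenton vs Harrow: Harrow wins 29–10.
No candidate beats all others: Glendale beats Jasper beats Kenton beats Glendale, a majority cycle.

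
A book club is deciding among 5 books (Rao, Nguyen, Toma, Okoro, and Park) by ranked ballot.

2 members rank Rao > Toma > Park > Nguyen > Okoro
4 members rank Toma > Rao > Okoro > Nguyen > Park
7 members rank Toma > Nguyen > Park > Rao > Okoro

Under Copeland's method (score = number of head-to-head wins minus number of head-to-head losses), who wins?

Pairwise results:
  Rao vs Nguyen: Nguyen wins 7–6.
  Rao vs Toma: Toma wins 11–2.
  Rao vs Okoro: Rao wins 13–0.
  Rao vs Park: Park wins 7–6.
  Nguyen vs Toma: Toma wins 13–0.
  Nguyen vs Okoro: Nguyen wins 9–4.
  Nguyen vs Park: Nguyen wins 11–2.
  Toma vs Okoro: Toma wins 13–0.
  Toma vs Park: Toma wins 13–0.
  Okoro vs Park: Park wins 9–4.
Copeland scores (wins − losses):
  Rao: 1 − 3 = -2
  Nguyen: 3 − 1 = 2
  Toma: 4 − 0 = 4
  Okoro: 0 − 4 = -4
  Park: 2 − 2 = 0
Toma has the best Copeland score.

Toma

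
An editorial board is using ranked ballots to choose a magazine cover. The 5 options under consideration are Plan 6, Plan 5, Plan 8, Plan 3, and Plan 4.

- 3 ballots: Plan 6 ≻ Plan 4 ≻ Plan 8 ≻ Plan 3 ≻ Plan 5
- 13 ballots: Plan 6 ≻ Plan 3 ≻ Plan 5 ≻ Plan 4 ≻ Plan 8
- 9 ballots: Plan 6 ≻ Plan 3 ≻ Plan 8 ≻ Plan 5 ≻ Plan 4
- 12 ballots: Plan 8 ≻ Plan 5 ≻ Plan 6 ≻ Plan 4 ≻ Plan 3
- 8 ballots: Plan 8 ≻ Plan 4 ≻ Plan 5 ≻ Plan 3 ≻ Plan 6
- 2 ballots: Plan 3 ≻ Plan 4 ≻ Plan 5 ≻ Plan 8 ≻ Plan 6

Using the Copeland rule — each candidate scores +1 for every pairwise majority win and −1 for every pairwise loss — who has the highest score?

Pairwise results:
  Plan 6 vs Plan 5: Plan 6 wins 25–22.
  Plan 6 vs Plan 8: Plan 6 wins 25–22.
  Plan 6 vs Plan 3: Plan 6 wins 37–10.
  Plan 6 vs Plan 4: Plan 6 wins 37–10.
  Plan 5 vs Plan 8: Plan 8 wins 32–15.
  Plan 5 vs Plan 3: Plan 3 wins 27–20.
  Plan 5 vs Plan 4: Plan 5 wins 34–13.
  Plan 8 vs Plan 3: Plan 3 wins 24–23.
  Plan 8 vs Plan 4: Plan 8 wins 29–18.
  Plan 3 vs Plan 4: Plan 3 wins 24–23.
Copeland scores (wins − losses):
  Plan 6: 4 − 0 = 4
  Plan 5: 1 − 3 = -2
  Plan 8: 2 − 2 = 0
  Plan 3: 3 − 1 = 2
  Plan 4: 0 − 4 = -4
Plan 6 has the best Copeland score.

Plan 6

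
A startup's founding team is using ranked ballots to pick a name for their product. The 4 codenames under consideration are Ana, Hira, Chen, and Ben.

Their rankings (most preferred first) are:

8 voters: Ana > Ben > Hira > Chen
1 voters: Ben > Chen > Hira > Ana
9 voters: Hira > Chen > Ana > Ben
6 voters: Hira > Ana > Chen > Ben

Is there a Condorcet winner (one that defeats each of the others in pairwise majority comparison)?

Yes

Head-to-head results (24 voters total):
Ana vs Hira: Hira wins 16–8.
Ana vs Chen: Ana wins 14–10.
Ana vs Ben: Ana wins 23–1.
Hira vs Chen: Hira wins 23–1.
Hira vs Ben: Hira wins 15–9.
Chen vs Ben: Chen wins 15–9.
Hira beats each rival — Ana (16–8), Chen (23–1), Ben (15–9) — so Hira is the Condorcet winner.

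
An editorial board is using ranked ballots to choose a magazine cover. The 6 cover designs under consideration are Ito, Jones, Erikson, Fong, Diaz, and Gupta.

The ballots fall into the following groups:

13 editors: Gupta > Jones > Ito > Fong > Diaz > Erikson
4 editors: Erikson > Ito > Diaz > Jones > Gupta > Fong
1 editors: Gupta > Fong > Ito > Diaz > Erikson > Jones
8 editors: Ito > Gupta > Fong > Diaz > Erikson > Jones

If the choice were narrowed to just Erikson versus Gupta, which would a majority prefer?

Ballots ranking Erikson above Gupta: 4.
Ballots ranking Gupta above Erikson: 13+1+8 = 22.
Gupta wins the head-to-head, 22–4.

Gupta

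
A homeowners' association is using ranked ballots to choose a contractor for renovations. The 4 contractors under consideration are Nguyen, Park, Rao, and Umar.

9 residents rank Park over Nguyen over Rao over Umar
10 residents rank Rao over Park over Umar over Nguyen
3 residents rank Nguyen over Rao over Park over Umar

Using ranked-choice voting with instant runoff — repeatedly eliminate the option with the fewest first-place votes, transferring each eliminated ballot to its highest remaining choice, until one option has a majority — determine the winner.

Round 1: Rao 10, Park 9, Nguyen 3, Umar 0. Umar has the fewest and is eliminated.
Round 2: Rao 10, Park 9, Nguyen 3. Nguyen has the fewest and is eliminated.
Round 3: Rao 13, Park 9. Rao has a majority.

Rao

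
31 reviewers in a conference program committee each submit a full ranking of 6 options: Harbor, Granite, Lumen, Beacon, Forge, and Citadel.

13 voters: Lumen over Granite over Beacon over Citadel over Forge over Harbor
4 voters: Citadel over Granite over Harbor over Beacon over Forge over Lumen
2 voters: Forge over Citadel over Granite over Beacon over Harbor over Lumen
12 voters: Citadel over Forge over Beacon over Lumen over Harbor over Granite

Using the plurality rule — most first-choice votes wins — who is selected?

First-place vote totals:
  Harbor: 0
  Granite: 0
  Lumen: 13
  Beacon: 0
  Forge: 2
  Citadel: 16
Citadel has the most first-place votes.

Citadel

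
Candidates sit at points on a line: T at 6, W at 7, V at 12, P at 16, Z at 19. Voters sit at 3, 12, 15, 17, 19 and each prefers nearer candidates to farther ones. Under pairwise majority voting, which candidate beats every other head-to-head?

P

With single-peaked preferences on a line, the Condorcet winner is the candidate closest to the median voter.
The median voter (position 15) is closest to P at 16.
Check: P vs W — voters closer to P: 4 of 5.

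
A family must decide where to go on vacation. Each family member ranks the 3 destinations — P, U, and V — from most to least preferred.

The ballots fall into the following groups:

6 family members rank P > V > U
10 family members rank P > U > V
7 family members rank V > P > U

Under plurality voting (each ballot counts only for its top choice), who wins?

P

First-place vote totals:
  P: 16
  U: 0
  V: 7
P has the most first-place votes.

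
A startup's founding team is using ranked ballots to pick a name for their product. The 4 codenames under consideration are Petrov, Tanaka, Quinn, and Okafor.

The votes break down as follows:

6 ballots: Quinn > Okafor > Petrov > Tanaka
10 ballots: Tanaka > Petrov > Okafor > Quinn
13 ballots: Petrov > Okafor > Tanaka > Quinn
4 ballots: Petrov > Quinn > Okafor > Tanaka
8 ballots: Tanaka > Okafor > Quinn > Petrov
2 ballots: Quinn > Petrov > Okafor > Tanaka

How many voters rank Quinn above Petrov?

16

Ballots ranking Quinn above Petrov: 6+8+2 = 16.
Ballots ranking Petrov above Quinn: 10+13+4 = 27.
So 16 of 43 voters prefer Quinn to Petrov.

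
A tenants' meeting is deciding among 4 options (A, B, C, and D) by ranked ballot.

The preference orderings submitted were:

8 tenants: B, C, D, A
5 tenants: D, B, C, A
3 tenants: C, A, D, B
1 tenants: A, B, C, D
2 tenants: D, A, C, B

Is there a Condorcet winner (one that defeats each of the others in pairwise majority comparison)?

Head-to-head results (19 voters total):
A vs B: B wins 13–6.
A vs C: C wins 16–3.
A vs D: D wins 15–4.
B vs C: B wins 14–5.
B vs D: D wins 10–9.
C vs D: C wins 12–7.
No candidate beats all others: B beats C beats D beats B, a majority cycle.

No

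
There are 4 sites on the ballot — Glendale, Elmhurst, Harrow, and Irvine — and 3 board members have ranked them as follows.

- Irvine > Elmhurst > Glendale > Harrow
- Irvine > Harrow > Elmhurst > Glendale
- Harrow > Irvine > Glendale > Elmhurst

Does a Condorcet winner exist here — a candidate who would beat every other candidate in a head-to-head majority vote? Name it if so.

Head-to-head results (3 voters total):
Glendale vs Elmhurst: Elmhurst wins 2–1.
Glendale vs Harrow: Harrow wins 2–1.
Glendale vs Irvine: Irvine wins 3–0.
Elmhurst vs Harrow: Harrow wins 2–1.
Elmhurst vs Irvine: Irvine wins 3–0.
Harrow vs Irvine: Irvine wins 2–1.
Irvine beats each rival — Glendale (3–0), Elmhurst (3–0), Harrow (2–1) — so Irvine is the Condorcet winner.

Irvine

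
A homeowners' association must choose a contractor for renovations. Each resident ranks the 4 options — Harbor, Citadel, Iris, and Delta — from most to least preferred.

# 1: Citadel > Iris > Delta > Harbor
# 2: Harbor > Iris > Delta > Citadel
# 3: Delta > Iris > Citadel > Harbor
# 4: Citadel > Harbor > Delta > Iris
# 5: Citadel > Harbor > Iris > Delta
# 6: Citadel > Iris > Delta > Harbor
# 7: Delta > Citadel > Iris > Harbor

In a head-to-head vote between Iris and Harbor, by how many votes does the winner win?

Ballots ranking Iris above Harbor: 4.
Ballots ranking Harbor above Iris: 3.
Iris wins 4–3, a margin of 1.

1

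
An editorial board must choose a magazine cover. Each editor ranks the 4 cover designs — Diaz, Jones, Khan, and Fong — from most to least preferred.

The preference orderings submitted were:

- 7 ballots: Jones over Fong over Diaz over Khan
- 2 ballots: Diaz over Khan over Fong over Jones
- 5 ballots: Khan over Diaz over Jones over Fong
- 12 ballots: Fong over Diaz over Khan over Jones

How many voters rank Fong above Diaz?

Ballots ranking Fong above Diaz: 7+12 = 19.
Ballots ranking Diaz above Fong: 2+5 = 7.
So 19 of 26 voters prefer Fong to Diaz.

19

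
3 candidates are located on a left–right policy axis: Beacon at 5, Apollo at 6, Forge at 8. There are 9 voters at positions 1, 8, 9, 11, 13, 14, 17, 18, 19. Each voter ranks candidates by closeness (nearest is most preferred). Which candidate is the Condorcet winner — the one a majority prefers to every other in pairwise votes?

Forge

With single-peaked preferences on a line, the Condorcet winner is the candidate closest to the median voter.
The median voter (position 13) is closest to Forge at 8.
Check: Forge vs Apollo — voters closer to Forge: 8 of 9.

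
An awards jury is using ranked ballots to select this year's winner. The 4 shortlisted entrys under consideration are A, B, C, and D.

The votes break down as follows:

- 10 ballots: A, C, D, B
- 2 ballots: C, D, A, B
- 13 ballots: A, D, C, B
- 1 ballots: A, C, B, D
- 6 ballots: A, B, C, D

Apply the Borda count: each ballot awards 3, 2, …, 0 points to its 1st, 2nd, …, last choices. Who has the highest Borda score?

Borda scores:
  A: 10·3 + 2·1 + 13·3 + 3 + 6·3 = 92
  B: 10·0 + 2·0 + 13·0 + 1 + 6·2 = 13
  C: 10·2 + 2·3 + 13·1 + 2 + 6·1 = 47
  D: 10·1 + 2·2 + 13·2 + 0 + 6·0 = 40
A has the highest total.

A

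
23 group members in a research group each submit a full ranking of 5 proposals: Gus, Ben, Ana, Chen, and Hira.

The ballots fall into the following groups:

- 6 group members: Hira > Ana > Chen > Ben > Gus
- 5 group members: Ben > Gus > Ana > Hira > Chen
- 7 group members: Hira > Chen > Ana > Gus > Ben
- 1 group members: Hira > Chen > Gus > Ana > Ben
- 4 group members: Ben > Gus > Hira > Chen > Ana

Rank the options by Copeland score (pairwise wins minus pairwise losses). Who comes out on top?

Pairwise results:
  Gus vs Ben: Ben wins 15–8.
  Gus vs Ana: Ana wins 13–10.
  Gus vs Chen: Chen wins 14–9.
  Gus vs Hira: Hira wins 14–9.
  Ben vs Ana: Ana wins 14–9.
  Ben vs Chen: Chen wins 14–9.
  Ben vs Hira: Hira wins 14–9.
  Ana vs Chen: Chen wins 12–11.
  Ana vs Hira: Hira wins 18–5.
  Chen vs Hira: Hira wins 23–0.
Copeland scores (wins − losses):
  Gus: 0 − 4 = -4
  Ben: 1 − 3 = -2
  Ana: 2 − 2 = 0
  Chen: 3 − 1 = 2
  Hira: 4 − 0 = 4
Hira has the best Copeland score.

Hira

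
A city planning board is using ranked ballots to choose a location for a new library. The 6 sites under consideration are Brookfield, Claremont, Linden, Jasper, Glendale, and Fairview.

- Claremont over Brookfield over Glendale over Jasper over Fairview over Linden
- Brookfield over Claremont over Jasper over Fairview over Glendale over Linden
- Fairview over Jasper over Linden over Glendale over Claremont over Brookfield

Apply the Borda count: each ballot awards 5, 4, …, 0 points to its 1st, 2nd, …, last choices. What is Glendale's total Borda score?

Borda scores:
  Brookfield: 4 + 5 + 0 = 9
  Claremont: 5 + 4 + 1 = 10
  Linden: 0 + 0 + 3 = 3
  Jasper: 2 + 3 + 4 = 9
  Glendale: 3 + 1 + 2 = 6
  Fairview: 1 + 2 + 5 = 8

6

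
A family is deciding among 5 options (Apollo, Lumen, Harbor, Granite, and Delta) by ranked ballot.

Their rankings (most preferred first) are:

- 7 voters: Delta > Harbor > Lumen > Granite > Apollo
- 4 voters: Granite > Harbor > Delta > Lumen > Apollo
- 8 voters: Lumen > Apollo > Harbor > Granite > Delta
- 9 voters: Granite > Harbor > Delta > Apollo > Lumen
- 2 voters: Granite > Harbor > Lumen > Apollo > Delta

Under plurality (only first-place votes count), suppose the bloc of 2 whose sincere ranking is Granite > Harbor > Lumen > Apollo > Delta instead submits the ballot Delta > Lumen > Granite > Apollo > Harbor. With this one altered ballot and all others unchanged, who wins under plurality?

First-place totals with the altered ballot: Apollo 0, Lumen 8, Harbor 0, Granite 13, Delta 9.
The winner is unchanged: still Granite.

Granite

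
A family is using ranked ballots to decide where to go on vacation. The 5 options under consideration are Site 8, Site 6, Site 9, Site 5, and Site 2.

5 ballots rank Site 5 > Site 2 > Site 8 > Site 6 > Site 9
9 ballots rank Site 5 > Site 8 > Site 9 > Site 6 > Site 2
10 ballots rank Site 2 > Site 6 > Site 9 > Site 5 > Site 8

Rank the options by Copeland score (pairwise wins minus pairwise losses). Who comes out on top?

Site 5

Pairwise results:
  Site 8 vs Site 6: Site 8 wins 14–10.
  Site 8 vs Site 9: Site 8 wins 14–10.
  Site 8 vs Site 5: Site 5 wins 24–0.
  Site 8 vs Site 2: Site 2 wins 15–9.
  Site 6 vs Site 9: Site 6 wins 15–9.
  Site 6 vs Site 5: Site 5 wins 14–10.
  Site 6 vs Site 2: Site 2 wins 15–9.
  Site 9 vs Site 5: Site 5 wins 14–10.
  Site 9 vs Site 2: Site 2 wins 15–9.
  Site 5 vs Site 2: Site 5 wins 14–10.
Copeland scores (wins − losses):
  Site 8: 2 − 2 = 0
  Site 6: 1 − 3 = -2
  Site 9: 0 − 4 = -4
  Site 5: 4 − 0 = 4
  Site 2: 3 − 1 = 2
Site 5 has the best Copeland score.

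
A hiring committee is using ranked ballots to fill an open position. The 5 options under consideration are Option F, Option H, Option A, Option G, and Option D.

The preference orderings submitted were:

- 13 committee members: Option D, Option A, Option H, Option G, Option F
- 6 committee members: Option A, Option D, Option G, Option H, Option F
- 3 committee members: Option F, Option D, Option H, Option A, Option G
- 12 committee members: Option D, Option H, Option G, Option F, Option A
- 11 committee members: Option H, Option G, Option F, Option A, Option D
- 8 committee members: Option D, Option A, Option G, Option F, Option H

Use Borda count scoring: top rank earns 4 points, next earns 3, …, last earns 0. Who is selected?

Borda scores:
  Option F: 13·0 + 6·0 + 3·4 + 12·1 + 11·2 + 8·1 = 54
  Option H: 13·2 + 6·1 + 3·2 + 12·3 + 11·4 + 8·0 = 118
  Option A: 13·3 + 6·4 + 3·1 + 12·0 + 11·1 + 8·3 = 101
  Option G: 13·1 + 6·2 + 3·0 + 12·2 + 11·3 + 8·2 = 98
  Option D: 13·4 + 6·3 + 3·3 + 12·4 + 11·0 + 8·4 = 159
Option D has the highest total.

Option D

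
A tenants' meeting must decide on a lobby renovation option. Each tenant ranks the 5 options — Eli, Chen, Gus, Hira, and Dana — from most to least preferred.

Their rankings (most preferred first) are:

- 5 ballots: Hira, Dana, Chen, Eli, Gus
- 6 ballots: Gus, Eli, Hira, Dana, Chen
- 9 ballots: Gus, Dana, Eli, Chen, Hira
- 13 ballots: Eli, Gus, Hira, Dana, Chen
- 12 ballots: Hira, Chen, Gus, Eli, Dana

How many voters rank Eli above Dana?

Ballots ranking Eli above Dana: 6+13+12 = 31.
Ballots ranking Dana above Eli: 5+9 = 14.
So 31 of 45 voters prefer Eli to Dana.

31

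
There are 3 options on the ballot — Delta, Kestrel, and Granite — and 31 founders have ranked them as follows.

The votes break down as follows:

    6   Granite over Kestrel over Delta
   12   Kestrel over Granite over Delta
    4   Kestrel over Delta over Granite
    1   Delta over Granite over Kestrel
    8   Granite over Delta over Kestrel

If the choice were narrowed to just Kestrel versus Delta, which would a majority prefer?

Ballots ranking Kestrel above Delta: 6+12+4 = 22.
Ballots ranking Delta above Kestrel: 1+8 = 9.
Kestrel wins the head-to-head, 22–9.

Kestrel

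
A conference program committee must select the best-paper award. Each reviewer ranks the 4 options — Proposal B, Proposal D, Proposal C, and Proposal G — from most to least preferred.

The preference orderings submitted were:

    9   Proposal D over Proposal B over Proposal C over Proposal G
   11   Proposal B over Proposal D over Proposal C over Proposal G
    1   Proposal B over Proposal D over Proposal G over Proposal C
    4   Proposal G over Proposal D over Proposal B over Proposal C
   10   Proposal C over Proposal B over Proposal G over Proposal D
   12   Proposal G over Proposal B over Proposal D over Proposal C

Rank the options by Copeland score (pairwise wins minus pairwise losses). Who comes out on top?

Pairwise results:
  Proposal B vs Proposal D: Proposal B wins 34–13.
  Proposal B vs Proposal C: Proposal B wins 37–10.
  Proposal B vs Proposal G: Proposal B wins 31–16.
  Proposal D vs Proposal C: Proposal D wins 37–10.
  Proposal D vs Proposal G: Proposal G wins 26–21.
  Proposal C vs Proposal G: Proposal C wins 30–17.
Copeland scores (wins − losses):
  Proposal B: 3 − 0 = 3
  Proposal D: 1 − 2 = -1
  Proposal C: 1 − 2 = -1
  Proposal G: 1 − 2 = -1
Proposal B has the best Copeland score.

Proposal B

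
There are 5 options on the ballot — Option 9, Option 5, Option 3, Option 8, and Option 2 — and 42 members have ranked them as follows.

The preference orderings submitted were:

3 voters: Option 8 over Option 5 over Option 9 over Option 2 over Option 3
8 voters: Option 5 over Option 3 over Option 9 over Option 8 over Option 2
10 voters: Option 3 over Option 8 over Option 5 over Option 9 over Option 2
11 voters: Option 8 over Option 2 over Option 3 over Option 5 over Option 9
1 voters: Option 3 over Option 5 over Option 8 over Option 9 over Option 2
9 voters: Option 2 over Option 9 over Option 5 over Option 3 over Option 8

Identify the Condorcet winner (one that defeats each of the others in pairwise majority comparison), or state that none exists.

No Condorcet winner

Head-to-head results (42 voters total):
Option 9 vs Option 5: Option 5 wins 33–9.
Option 9 vs Option 3: Option 3 wins 30–12.
Option 9 vs Option 8: Option 8 wins 25–17.
Option 9 vs Option 2: Option 9 wins 22–20.
Option 5 vs Option 3: Option 3 wins 22–20.
Option 5 vs Option 8: Option 8 wins 24–18.
Option 5 vs Option 2: Option 5 wins 22–20.
Option 3 vs Option 8: Option 3 wins 28–14.
Option 3 vs Option 2: Option 2 wins 23–19.
Option 8 vs Option 2: Option 8 wins 33–9.
No candidate beats all others: Option 9 beats Option 2 beats Option 3 beats Option 9, a majority cycle.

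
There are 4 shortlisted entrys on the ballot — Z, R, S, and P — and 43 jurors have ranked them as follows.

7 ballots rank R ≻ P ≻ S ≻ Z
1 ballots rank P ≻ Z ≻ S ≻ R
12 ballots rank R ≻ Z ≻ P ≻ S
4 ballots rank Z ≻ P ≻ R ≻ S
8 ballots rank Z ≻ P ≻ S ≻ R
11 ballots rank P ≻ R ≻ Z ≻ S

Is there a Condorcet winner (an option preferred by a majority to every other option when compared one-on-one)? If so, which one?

There is no Condorcet winner

Head-to-head results (43 voters total):
Z vs R: R wins 30–13.
Z vs S: Z wins 36–7.
Z vs P: Z wins 24–19.
R vs S: R wins 34–9.
R vs P: P wins 24–19.
S vs P: P wins 43–0.
No candidate beats all others: Z beats P beats R beats Z, a majority cycle.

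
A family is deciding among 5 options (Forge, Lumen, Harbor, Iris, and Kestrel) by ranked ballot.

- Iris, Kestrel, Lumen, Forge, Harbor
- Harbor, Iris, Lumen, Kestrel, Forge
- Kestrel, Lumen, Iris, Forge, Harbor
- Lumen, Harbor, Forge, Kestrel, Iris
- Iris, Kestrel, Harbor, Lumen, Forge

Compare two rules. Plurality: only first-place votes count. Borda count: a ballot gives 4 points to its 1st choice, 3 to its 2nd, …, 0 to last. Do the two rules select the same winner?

Yes

Plurality first-place counts: Forge 0, Lumen 1, Harbor 1, Iris 2, Kestrel 1 → Iris.
Borda totals: Forge 4, Lumen 12, Harbor 9, Iris 13, Kestrel 12 → Iris.
The two rules agree on Iris.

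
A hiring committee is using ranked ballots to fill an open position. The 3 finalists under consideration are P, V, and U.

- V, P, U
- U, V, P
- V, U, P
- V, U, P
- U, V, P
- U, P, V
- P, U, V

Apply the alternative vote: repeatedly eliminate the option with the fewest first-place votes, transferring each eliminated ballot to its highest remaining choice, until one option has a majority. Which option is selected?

U

Round 1: V 3, U 3, P 1. P has the fewest and is eliminated.
Round 2: U 4, V 3. U has a majority.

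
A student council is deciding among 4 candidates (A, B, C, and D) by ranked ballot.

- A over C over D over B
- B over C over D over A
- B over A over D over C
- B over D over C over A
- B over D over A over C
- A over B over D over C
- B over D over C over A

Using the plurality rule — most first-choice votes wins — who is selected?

First-place vote totals:
  A: 2
  B: 5
  C: 0
  D: 0
B has the most first-place votes.

B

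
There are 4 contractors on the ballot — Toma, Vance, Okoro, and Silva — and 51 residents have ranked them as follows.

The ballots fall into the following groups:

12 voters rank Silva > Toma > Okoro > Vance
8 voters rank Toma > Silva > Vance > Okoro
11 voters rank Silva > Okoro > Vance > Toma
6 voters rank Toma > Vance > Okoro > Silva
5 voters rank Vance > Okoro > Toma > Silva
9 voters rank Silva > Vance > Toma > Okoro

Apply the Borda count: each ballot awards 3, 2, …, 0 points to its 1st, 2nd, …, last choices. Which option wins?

Borda scores:
  Toma: 12·2 + 8·3 + 11·0 + 6·3 + 5·1 + 9·1 = 80
  Vance: 12·0 + 8·1 + 11·1 + 6·2 + 5·3 + 9·2 = 64
  Okoro: 12·1 + 8·0 + 11·2 + 6·1 + 5·2 + 9·0 = 50
  Silva: 12·3 + 8·2 + 11·3 + 6·0 + 5·0 + 9·3 = 112
Silva has the highest total.

Silva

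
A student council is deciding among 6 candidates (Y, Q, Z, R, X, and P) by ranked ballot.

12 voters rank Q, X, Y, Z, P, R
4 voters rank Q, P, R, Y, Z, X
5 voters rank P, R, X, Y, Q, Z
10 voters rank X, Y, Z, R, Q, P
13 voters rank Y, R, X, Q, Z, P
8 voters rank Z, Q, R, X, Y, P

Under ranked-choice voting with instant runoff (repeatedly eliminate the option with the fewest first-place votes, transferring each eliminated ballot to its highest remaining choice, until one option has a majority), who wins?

Round 1: Q 16, Y 13, X 10, Z 8, P 5, R 0. R has the fewest and is eliminated.
Round 2: Q 16, Y 13, X 10, Z 8, P 5. P has the fewest and is eliminated.
Round 3: Q 16, X 15, Y 13, Z 8. Z has the fewest and is eliminated.
Round 4: Q 24, X 15, Y 13. Y has the fewest and is eliminated.
Round 5: X 28, Q 24. X has a majority.

X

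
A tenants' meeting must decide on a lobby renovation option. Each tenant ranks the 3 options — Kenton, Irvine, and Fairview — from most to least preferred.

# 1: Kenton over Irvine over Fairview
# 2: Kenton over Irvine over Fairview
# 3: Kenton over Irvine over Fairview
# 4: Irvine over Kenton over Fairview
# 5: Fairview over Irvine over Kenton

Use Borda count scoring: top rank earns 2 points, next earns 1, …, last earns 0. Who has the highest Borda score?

Kenton

Borda scores:
  Kenton: 2 + 2 + 2 + 1 + 0 = 7
  Irvine: 1 + 1 + 1 + 2 + 1 = 6
  Fairview: 0 + 0 + 0 + 0 + 2 = 2
Kenton has the highest total.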